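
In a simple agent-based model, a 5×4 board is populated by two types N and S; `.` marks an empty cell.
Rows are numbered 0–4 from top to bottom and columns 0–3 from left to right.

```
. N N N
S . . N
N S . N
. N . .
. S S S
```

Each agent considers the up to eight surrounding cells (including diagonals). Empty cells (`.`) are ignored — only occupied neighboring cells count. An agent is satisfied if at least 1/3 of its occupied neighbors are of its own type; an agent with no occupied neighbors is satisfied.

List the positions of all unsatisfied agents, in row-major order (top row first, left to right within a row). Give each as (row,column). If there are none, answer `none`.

(3,1)

Row 0: (0,1)N 1/2 ok · (0,2)N 3/3 ok · (0,3)N 2/2 ok
Row 1: (1,0)S 1/3 ok · (1,3)N 3/3 ok
Row 2: (2,0)N 1/3 ok · (2,1)S 1/3 ok · (2,3)N 1/1 ok
Row 3: (3,1)N 1/4 unhappy
Row 4: (4,1)S 1/2 ok · (4,2)S 2/3 ok · (4,3)S 1/1 ok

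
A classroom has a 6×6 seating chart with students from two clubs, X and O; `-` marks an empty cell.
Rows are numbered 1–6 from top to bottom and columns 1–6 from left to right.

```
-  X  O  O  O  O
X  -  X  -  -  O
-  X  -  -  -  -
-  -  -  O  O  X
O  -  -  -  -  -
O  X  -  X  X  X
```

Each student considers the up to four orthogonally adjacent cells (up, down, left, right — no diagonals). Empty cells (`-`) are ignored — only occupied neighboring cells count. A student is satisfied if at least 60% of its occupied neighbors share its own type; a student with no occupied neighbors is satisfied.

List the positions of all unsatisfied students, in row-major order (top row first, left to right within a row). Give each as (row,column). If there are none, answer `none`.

(1,2), (1,3), (2,3), (4,5), (4,6), (6,1), (6,2)

Row 1: (1,2)X 0/1 unhappy · (1,3)O 1/3 unhappy · (1,4)O 2/2 ok · (1,5)O 2/2 ok · (1,6)O 2/2 ok
Row 2: (2,1)X 0/0 ok · (2,3)X 0/1 unhappy · (2,6)O 1/1 ok
Row 3: (3,2)X 0/0 ok
Row 4: (4,4)O 1/1 ok · (4,5)O 1/2 unhappy · (4,6)X 0/1 unhappy
Row 5: (5,1)O 1/1 ok
Row 6: (6,1)O 1/2 unhappy · (6,2)X 0/1 unhappy · (6,4)X 1/1 ok · (6,5)X 2/2 ok · (6,6)X 1/1 ok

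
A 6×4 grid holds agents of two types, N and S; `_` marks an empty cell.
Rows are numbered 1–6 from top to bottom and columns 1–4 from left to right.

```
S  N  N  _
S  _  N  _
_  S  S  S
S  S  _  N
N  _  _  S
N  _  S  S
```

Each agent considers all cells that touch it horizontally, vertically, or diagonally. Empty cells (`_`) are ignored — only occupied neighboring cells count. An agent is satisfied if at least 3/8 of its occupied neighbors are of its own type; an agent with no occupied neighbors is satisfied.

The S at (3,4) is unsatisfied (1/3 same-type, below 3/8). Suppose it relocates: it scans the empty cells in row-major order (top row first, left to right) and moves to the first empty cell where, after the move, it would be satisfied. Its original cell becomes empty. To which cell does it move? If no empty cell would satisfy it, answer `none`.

(2,2)

Vacating (3,4). Empty cells in order:
  (1,4): 0/2 same-type → still unsatisfied.
  (2,2): 4/7 same-type → satisfied — stop here.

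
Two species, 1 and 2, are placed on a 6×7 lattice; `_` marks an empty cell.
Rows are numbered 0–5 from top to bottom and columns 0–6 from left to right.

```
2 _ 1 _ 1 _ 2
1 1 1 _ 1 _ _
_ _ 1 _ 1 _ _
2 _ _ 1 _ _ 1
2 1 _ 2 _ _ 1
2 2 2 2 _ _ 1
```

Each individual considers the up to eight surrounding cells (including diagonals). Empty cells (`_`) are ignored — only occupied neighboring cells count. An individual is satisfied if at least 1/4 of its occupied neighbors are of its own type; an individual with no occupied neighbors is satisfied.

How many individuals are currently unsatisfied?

2

(0,0)2 0/2 unhappy
(0,2)1 2/2 ok
(0,4)1 1/1 ok
(0,6)2 0/0 ok
(1,0)1 1/2 ok
(1,1)1 4/5 ok
(1,2)1 3/3 ok
(1,4)1 2/2 ok
(2,2)1 3/3 ok
(2,4)1 2/2 ok
(3,0)2 1/2 ok
(3,3)1 2/3 ok
(3,6)1 1/1 ok
(4,0)2 3/4 ok
(4,1)1 0/5 unhappy
(4,3)2 2/3 ok
(4,6)1 2/2 ok
(5,0)2 2/3 ok
(5,1)2 3/4 ok
(5,2)2 3/4 ok
(5,3)2 2/2 ok
(5,6)1 1/1 ok
Unsatisfied: (0,0), (4,1) — 2 in total.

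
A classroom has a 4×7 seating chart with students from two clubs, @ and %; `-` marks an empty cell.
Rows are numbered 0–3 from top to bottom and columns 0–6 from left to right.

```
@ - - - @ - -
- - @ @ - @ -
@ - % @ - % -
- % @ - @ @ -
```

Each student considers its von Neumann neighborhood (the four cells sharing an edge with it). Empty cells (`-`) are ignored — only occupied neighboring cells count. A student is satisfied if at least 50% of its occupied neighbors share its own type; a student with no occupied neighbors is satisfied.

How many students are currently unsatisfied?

5

Row 0: (0,0)@ 0/0 satisfied · (0,4)@ 0/0 satisfied
Row 1: (1,2)@ 1/2 satisfied · (1,3)@ 2/2 satisfied · (1,5)@ 0/1 not
Row 2: (2,0)@ 0/0 satisfied · (2,2)% 0/3 not · (2,3)@ 1/2 satisfied · (2,5)% 0/2 not
Row 3: (3,1)% 0/1 not · (3,2)@ 0/2 not · (3,4)@ 1/1 satisfied · (3,5)@ 1/2 satisfied
Unsatisfied: (1,5), (2,2), (2,5), (3,1), (3,2) — 5 in total.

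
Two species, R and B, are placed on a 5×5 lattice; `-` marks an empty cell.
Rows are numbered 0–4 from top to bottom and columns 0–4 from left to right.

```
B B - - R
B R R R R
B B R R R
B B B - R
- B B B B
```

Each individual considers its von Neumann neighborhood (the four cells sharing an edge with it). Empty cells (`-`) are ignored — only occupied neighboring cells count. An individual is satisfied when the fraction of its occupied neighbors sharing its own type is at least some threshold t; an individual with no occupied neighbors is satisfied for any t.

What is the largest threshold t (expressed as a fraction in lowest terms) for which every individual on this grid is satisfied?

Row 0: (0,0)B 2/2 · (0,1)B 1/2 · (0,4)R 1/1
Row 1: (1,0)B 2/3 · (1,1)R 1/4 · (1,2)R 3/3 · (1,3)R 3/3 · (1,4)R 3/3
Row 2: (2,0)B 3/3 · (2,1)B 2/4 · (2,2)R 2/4 · (2,3)R 3/3 · (2,4)R 3/3
Row 3: (3,0)B 2/2 · (3,1)B 4/4 · (3,2)B 2/3 · (3,4)R 1/2
Row 4: (4,1)B 2/2 · (4,2)B 3/3 · (4,3)B 2/2 · (4,4)B 1/2
The smallest same-type fraction is 1/4 at (1,1), which reduces to 1/4. Any threshold above that leaves this individual unsatisfied.

1/4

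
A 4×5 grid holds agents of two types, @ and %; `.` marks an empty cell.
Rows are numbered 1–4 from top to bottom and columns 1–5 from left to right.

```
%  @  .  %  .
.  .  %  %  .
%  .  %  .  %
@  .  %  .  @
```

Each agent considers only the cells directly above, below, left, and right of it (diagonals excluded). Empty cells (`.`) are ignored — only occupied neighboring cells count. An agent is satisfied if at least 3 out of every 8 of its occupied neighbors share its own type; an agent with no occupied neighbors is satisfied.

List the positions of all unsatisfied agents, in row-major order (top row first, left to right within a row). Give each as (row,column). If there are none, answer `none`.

(1,1), (1,2), (3,1), (3,5), (4,1), (4,5)

Row 1: (1,1)% 0/1 unhappy · (1,2)@ 0/1 unhappy · (1,4)% 1/1 ok
Row 2: (2,3)% 2/2 ok · (2,4)% 2/2 ok
Row 3: (3,1)% 0/1 unhappy · (3,3)% 2/2 ok · (3,5)% 0/1 unhappy
Row 4: (4,1)@ 0/1 unhappy · (4,3)% 1/1 ok · (4,5)@ 0/1 unhappy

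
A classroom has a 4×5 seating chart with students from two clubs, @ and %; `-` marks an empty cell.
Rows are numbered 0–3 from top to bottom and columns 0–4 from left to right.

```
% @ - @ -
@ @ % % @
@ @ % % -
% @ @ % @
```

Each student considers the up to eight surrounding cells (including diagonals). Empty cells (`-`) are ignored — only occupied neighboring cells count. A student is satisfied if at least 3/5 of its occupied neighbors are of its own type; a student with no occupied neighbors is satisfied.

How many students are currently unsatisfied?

(0,0)% 0/3 ✗
(0,1)@ 2/4 ✗
(0,3)@ 1/3 ✗
(1,0)@ 4/5 ✓
(1,1)@ 4/7 ✗
(1,2)% 3/7 ✗
(1,3)% 3/5 ✓
(1,4)@ 1/3 ✗
(2,0)@ 4/5 ✓
(2,1)@ 5/8 ✓
(2,2)% 4/8 ✗
(2,3)% 4/7 ✗
(3,0)% 0/3 ✗
(3,1)@ 3/5 ✓
(3,2)@ 2/5 ✗
(3,3)% 2/4 ✗
(3,4)@ 0/2 ✗
Unsatisfied: (0,0), (0,1), (0,3), (1,1), (1,2), (1,4), (2,2), (2,3), (3,0), (3,2), (3,3), (3,4) — 12 in total.

12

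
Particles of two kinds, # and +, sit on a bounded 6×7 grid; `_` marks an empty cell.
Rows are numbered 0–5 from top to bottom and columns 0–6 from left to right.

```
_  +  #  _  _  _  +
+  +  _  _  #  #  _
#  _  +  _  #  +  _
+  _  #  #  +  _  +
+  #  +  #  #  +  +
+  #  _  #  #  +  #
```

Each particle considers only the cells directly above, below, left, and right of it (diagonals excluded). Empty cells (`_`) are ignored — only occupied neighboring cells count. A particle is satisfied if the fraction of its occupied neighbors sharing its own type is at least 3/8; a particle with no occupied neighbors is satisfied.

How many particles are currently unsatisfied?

(0,1)+ 1/2 ✓
(0,2)# 0/1 ✗
(0,6)+ 0/0 ✓
(1,0)+ 1/2 ✓
(1,1)+ 2/2 ✓
(1,4)# 2/2 ✓
(1,5)# 1/2 ✓
(2,0)# 0/2 ✗
(2,2)+ 0/1 ✗
(2,4)# 1/3 ✗
(2,5)+ 0/2 ✗
(3,0)+ 1/2 ✓
(3,2)# 1/3 ✗
(3,3)# 2/3 ✓
(3,4)+ 0/3 ✗
(3,6)+ 1/1 ✓
(4,0)+ 2/3 ✓
(4,1)# 1/3 ✗
(4,2)+ 0/3 ✗
(4,3)# 3/4 ✓
(4,4)# 2/4 ✓
(4,5)+ 2/3 ✓
(4,6)+ 2/3 ✓
(5,0)+ 1/2 ✓
(5,1)# 1/2 ✓
(5,3)# 2/2 ✓
(5,4)# 2/3 ✓
(5,5)+ 1/3 ✗
(5,6)# 0/2 ✗
Unsatisfied: (0,2), (2,0), (2,2), (2,4), (2,5), (3,2), (3,4), (4,1), (4,2), (5,5), (5,6) — 11 in total.

11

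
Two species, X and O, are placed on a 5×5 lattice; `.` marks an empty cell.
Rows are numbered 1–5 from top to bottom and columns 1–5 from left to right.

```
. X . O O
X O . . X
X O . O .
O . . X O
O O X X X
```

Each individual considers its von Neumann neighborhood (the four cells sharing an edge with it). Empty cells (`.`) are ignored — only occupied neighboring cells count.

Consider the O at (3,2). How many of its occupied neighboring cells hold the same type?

1

Occupied neighbors of (3,2): (2,2)=O, (3,1)=X.
Same type (O): 1 of 2.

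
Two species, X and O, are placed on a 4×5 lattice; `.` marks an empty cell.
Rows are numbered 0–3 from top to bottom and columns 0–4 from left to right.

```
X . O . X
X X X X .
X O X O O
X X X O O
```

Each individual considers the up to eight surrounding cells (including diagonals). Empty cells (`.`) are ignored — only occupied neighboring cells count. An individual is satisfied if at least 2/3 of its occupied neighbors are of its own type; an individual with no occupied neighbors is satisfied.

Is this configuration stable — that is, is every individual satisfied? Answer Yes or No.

No

Row 0: (0,0)X 2/2 satisfied · (0,2)O 0/3 not · (0,4)X 1/1 satisfied
Row 1: (1,0)X 3/4 satisfied · (1,1)X 5/7 satisfied · (1,2)X 3/6 not · (1,3)X 3/6 not
Row 2: (2,0)X 4/5 satisfied · (2,1)O 0/8 not · (2,2)X 5/8 not · (2,3)O 3/7 not · (2,4)O 3/4 satisfied
Row 3: (3,0)X 2/3 satisfied · (3,1)X 4/5 satisfied · (3,2)X 2/5 not · (3,3)O 3/5 not · (3,4)O 3/3 satisfied
For instance (0,2) has only 0/3 same-type neighbors, below 2/3.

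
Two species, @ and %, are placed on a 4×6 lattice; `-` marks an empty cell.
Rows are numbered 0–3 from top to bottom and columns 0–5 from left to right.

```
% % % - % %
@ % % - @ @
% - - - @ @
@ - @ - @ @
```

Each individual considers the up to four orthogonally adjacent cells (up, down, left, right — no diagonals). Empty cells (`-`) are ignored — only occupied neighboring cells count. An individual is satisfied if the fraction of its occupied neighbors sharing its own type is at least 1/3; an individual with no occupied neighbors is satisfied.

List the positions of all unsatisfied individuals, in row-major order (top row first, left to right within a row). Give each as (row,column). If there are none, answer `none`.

(0,0)% 1/2 ✓
(0,1)% 3/3 ✓
(0,2)% 2/2 ✓
(0,4)% 1/2 ✓
(0,5)% 1/2 ✓
(1,0)@ 0/3 ✗
(1,1)% 2/3 ✓
(1,2)% 2/2 ✓
(1,4)@ 2/3 ✓
(1,5)@ 2/3 ✓
(2,0)% 0/2 ✗
(2,4)@ 3/3 ✓
(2,5)@ 3/3 ✓
(3,0)@ 0/1 ✗
(3,2)@ 0/0 ✓
(3,4)@ 2/2 ✓
(3,5)@ 2/2 ✓

(1,0), (2,0), (3,0)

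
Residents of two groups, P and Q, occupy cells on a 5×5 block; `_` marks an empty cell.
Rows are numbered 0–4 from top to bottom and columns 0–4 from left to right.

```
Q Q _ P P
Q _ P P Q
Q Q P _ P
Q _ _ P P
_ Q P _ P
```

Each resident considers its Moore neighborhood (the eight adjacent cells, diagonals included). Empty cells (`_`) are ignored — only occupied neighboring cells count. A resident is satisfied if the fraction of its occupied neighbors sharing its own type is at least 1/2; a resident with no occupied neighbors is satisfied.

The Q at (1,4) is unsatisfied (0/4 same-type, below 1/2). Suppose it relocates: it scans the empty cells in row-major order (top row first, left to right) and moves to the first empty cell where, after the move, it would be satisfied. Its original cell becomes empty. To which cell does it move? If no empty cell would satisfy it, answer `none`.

Vacating (1,4). Empty cells in order:
  (0,2): 1/4 same-type → still unsatisfied.
  (1,1): 5/7 same-type → satisfied — stop here.

(1,1)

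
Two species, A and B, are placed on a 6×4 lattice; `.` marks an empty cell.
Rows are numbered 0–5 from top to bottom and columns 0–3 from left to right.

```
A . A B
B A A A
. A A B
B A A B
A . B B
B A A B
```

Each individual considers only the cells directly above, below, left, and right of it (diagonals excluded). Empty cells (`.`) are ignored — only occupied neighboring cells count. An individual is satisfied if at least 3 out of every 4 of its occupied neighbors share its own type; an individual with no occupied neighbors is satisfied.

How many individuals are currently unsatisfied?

17

(0,0)A 0/1 ✗
(0,2)A 1/2 ✗
(0,3)B 0/2 ✗
(1,0)B 0/2 ✗
(1,1)A 2/3 ✗
(1,2)A 4/4 ✓
(1,3)A 1/3 ✗
(2,1)A 3/3 ✓
(2,2)A 3/4 ✓
(2,3)B 1/3 ✗
(3,0)B 0/2 ✗
(3,1)A 2/3 ✗
(3,2)A 2/4 ✗
(3,3)B 2/3 ✗
(4,0)A 0/2 ✗
(4,2)B 1/3 ✗
(4,3)B 3/3 ✓
(5,0)B 0/2 ✗
(5,1)A 1/2 ✗
(5,2)A 1/3 ✗
(5,3)B 1/2 ✗
Unsatisfied: (0,0), (0,2), (0,3), (1,0), (1,1), (1,3), (2,3), (3,0), (3,1), (3,2), (3,3), (4,0), (4,2), (5,0), (5,1), (5,2), (5,3) — 17 in total.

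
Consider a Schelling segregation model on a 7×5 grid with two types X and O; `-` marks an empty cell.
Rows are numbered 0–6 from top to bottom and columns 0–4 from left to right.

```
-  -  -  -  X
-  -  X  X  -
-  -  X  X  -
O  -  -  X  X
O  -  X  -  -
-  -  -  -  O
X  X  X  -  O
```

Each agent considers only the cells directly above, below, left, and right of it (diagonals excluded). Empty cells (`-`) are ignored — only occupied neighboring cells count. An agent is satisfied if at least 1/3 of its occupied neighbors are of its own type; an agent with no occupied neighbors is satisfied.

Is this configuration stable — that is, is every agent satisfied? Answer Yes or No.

Row 0: (0,4)X 0/0 ok
Row 1: (1,2)X 2/2 ok · (1,3)X 2/2 ok
Row 2: (2,2)X 2/2 ok · (2,3)X 3/3 ok
Row 3: (3,0)O 1/1 ok · (3,3)X 2/2 ok · (3,4)X 1/1 ok
Row 4: (4,0)O 1/1 ok · (4,2)X 0/0 ok
Row 5: (5,4)O 1/1 ok
Row 6: (6,0)X 1/1 ok · (6,1)X 2/2 ok · (6,2)X 1/1 ok · (6,4)O 1/1 ok
All meet the threshold, so the configuration is stable.

Yes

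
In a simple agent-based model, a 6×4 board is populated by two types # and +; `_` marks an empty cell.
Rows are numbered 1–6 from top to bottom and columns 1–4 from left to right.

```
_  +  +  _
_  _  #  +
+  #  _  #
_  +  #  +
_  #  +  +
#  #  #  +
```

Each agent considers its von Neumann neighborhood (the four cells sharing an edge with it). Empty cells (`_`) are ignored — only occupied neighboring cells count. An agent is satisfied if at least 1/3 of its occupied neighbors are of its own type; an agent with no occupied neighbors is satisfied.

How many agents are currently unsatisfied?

8

Row 1: (1,2)+ 1/1 satisfied · (1,3)+ 1/2 satisfied
Row 2: (2,3)# 0/2 not · (2,4)+ 0/2 not
Row 3: (3,1)+ 0/1 not · (3,2)# 0/2 not · (3,4)# 0/2 not
Row 4: (4,2)+ 0/3 not · (4,3)# 0/3 not · (4,4)+ 1/3 satisfied
Row 5: (5,2)# 1/3 satisfied · (5,3)+ 1/4 not · (5,4)+ 3/3 satisfied
Row 6: (6,1)# 1/1 satisfied · (6,2)# 3/3 satisfied · (6,3)# 1/3 satisfied · (6,4)+ 1/2 satisfied
Unsatisfied: (2,3), (2,4), (3,1), (3,2), (3,4), (4,2), (4,3), (5,3) — 8 in total.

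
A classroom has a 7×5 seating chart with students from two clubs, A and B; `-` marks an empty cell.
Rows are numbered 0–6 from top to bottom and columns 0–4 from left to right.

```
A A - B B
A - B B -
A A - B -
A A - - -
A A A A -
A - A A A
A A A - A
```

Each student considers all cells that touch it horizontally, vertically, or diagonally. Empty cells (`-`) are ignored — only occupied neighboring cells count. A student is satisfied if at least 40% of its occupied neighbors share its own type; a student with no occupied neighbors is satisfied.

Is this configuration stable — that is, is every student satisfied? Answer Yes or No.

Yes

Row 0: (0,0)A 2/2 ok · (0,1)A 2/3 ok · (0,3)B 3/3 ok · (0,4)B 2/2 ok
Row 1: (1,0)A 4/4 ok · (1,2)B 3/5 ok · (1,3)B 4/4 ok
Row 2: (2,0)A 4/4 ok · (2,1)A 4/5 ok · (2,3)B 2/2 ok
Row 3: (3,0)A 5/5 ok · (3,1)A 6/6 ok
Row 4: (4,0)A 4/4 ok · (4,1)A 6/6 ok · (4,2)A 5/5 ok · (4,3)A 4/4 ok
Row 5: (5,0)A 4/4 ok · (5,2)A 6/6 ok · (5,3)A 6/6 ok · (5,4)A 3/3 ok
Row 6: (6,0)A 2/2 ok · (6,1)A 4/4 ok · (6,2)A 3/3 ok · (6,4)A 2/2 ok
All meet the threshold, so the configuration is stable.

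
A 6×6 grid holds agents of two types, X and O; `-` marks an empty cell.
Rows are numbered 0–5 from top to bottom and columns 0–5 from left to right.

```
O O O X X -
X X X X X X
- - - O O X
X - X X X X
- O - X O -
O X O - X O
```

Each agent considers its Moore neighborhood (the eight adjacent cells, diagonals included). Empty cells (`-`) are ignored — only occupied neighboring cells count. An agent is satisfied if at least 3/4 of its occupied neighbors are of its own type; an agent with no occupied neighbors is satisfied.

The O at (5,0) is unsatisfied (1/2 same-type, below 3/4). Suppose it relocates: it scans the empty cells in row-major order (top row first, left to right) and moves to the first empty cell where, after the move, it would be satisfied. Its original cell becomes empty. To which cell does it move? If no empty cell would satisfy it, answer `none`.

none

Vacating (5,0). Empty cells in order:
  (0,5): 0/3 same-type → still unsatisfied.
  (2,0): 0/3 same-type → still unsatisfied.
  (2,1): 0/5 same-type → still unsatisfied.
  (2,2): 1/6 same-type → still unsatisfied.
  (3,1): 1/3 same-type → still unsatisfied.
  (4,0): 1/3 same-type → still unsatisfied.
  (4,2): 2/6 same-type → still unsatisfied.
  (4,5): 2/5 same-type → still unsatisfied.
  (5,3): 2/4 same-type → still unsatisfied.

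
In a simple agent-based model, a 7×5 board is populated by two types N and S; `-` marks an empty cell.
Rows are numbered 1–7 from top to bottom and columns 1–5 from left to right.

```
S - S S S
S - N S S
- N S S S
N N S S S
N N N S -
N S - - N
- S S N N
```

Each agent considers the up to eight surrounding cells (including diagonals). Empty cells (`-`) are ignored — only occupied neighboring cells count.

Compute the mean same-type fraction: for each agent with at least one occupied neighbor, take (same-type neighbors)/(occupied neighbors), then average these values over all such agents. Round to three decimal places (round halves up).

0.713

Row 1: (1,1)S 1/1 · (1,3)S 2/3 · (1,4)S 4/5 · (1,5)S 3/3
Row 2: (2,1)S 1/2 · (2,3)N 1/6 · (2,4)S 7/8 · (2,5)S 5/5
Row 3: (3,2)N 3/6 · (3,3)S 4/7 · (3,4)S 7/8 · (3,5)S 5/5
Row 4: (4,1)N 4/4 · (4,2)N 5/7 · (4,3)S 4/8 · (4,4)S 6/7 · (4,5)S 4/4
Row 5: (5,1)N 4/5 · (5,2)N 5/7 · (5,3)N 2/6 · (5,4)S 3/5
Row 6: (6,1)N 2/4 · (6,2)S 2/6 · (6,5)N 2/3
Row 7: (7,2)S 2/3 · (7,3)S 2/3 · (7,4)N 2/3 · (7,5)N 2/2
Sum over 28 agents: 1/1 + 2/3 + 4/5 + 3/3 + 1/2 + 1/6 + 7/8 + 5/5 + 3/6 + 4/7 + 7/8 + 5/5 + 4/4 + 5/7 + 4/8 + 6/7 + 4/4 + 4/5 + 5/7 + 2/6 + 3/5 + 2/4 + 2/6 + 2/3 + 2/3 + 2/3 + 2/3 + 2/2 = 8389/420; mean = 8389/420 ÷ 28 = 8389/11760 = 0.713350… → 0.713.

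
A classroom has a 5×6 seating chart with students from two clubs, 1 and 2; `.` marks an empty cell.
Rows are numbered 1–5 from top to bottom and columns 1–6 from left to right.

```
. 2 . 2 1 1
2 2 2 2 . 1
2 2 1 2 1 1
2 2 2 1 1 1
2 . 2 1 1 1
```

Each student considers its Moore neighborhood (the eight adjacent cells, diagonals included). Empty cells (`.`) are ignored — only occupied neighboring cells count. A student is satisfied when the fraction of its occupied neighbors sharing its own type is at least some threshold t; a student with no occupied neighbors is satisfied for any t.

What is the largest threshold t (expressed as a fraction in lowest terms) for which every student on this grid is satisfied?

1/8

(1,2)2 3/3
(1,4)2 2/3
(1,5)1 2/4
(1,6)1 2/2
(2,1)2 4/4
(2,2)2 5/6
(2,3)2 6/7
(2,4)2 3/6
(2,6)1 4/4
(3,1)2 5/5
(3,2)2 7/8
(3,3)1 1/8
(3,4)2 3/7
(3,5)1 5/7
(3,6)1 4/4
(4,1)2 4/4
(4,2)2 6/7
(4,3)2 4/7
(4,4)1 5/8
(4,5)1 7/8
(4,6)1 5/5
(5,1)2 2/2
(5,3)2 2/4
(5,4)1 3/5
(5,5)1 5/5
(5,6)1 3/3
The smallest same-type fraction is 1/8 at (3,3), which reduces to 1/8. Any threshold above that leaves this student unsatisfied.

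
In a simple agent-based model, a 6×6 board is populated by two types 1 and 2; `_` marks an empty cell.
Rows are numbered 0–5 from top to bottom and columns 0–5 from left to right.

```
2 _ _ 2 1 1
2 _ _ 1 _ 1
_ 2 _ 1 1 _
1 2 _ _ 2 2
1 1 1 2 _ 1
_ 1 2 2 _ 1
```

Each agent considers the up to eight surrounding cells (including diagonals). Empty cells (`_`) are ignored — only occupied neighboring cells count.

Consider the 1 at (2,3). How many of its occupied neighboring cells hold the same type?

2

Occupied neighbors of (2,3): (1,3)=1, (2,4)=1, (3,4)=2.
Same type (1): 2 of 3.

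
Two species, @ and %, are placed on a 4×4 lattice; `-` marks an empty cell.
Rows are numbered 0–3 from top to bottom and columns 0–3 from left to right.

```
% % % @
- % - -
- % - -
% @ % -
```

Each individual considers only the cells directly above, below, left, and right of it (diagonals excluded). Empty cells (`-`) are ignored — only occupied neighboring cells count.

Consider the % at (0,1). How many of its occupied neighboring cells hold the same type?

3

Occupied neighbors of (0,1): (1,1)=%, (0,0)=%, (0,2)=%.
Same type (%): 3 of 3.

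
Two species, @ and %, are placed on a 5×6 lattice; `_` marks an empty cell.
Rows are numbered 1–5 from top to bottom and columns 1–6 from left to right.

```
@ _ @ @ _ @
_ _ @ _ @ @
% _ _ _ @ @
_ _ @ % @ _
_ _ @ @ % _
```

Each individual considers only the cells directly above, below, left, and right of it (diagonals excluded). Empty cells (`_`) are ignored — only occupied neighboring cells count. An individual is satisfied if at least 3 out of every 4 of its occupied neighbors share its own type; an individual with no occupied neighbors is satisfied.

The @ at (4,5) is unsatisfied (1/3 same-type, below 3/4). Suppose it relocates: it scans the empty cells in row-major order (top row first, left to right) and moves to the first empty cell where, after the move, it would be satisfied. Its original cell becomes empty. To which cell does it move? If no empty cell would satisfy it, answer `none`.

(1,2)

Vacating (4,5). Empty cells in order:
  (1,2): 2/2 same-type → satisfied — stop here.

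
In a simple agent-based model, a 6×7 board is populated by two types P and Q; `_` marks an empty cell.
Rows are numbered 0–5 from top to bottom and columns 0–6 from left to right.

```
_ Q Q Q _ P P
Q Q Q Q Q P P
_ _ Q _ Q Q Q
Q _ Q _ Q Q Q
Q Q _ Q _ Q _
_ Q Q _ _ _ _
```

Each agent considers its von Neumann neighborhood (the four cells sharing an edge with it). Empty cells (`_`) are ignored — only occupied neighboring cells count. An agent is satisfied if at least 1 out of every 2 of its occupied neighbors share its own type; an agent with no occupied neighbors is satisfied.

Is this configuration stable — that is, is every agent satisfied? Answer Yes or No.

(0,1)Q 2/2 ok
(0,2)Q 3/3 ok
(0,3)Q 2/2 ok
(0,5)P 2/2 ok
(0,6)P 2/2 ok
(1,0)Q 1/1 ok
(1,1)Q 3/3 ok
(1,2)Q 4/4 ok
(1,3)Q 3/3 ok
(1,4)Q 2/3 ok
(1,5)P 2/4 ok
(1,6)P 2/3 ok
(2,2)Q 2/2 ok
(2,4)Q 3/3 ok
(2,5)Q 3/4 ok
(2,6)Q 2/3 ok
(3,0)Q 1/1 ok
(3,2)Q 1/1 ok
(3,4)Q 2/2 ok
(3,5)Q 4/4 ok
(3,6)Q 2/2 ok
(4,0)Q 2/2 ok
(4,1)Q 2/2 ok
(4,3)Q 0/0 ok
(4,5)Q 1/1 ok
(5,1)Q 2/2 ok
(5,2)Q 1/1 ok
All meet the threshold, so the configuration is stable.

Yes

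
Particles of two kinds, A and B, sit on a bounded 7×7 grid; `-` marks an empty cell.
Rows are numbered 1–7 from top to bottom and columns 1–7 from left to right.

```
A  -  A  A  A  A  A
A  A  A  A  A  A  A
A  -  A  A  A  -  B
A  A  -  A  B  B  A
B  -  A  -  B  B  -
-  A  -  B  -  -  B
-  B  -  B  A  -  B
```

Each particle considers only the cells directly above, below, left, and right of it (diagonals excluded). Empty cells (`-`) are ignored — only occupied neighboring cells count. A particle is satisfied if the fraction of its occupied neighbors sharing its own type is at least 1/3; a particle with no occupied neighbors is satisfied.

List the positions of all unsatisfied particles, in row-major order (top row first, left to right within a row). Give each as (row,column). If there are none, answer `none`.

(1,1)A 1/1 ✓
(1,3)A 2/2 ✓
(1,4)A 3/3 ✓
(1,5)A 3/3 ✓
(1,6)A 3/3 ✓
(1,7)A 2/2 ✓
(2,1)A 3/3 ✓
(2,2)A 2/2 ✓
(2,3)A 4/4 ✓
(2,4)A 4/4 ✓
(2,5)A 4/4 ✓
(2,6)A 3/3 ✓
(2,7)A 2/3 ✓
(3,1)A 2/2 ✓
(3,3)A 2/2 ✓
(3,4)A 4/4 ✓
(3,5)A 2/3 ✓
(3,7)B 0/2 ✗
(4,1)A 2/3 ✓
(4,2)A 1/1 ✓
(4,4)A 1/2 ✓
(4,5)B 2/4 ✓
(4,6)B 2/3 ✓
(4,7)A 0/2 ✗
(5,1)B 0/1 ✗
(5,3)A 0/0 ✓
(5,5)B 2/2 ✓
(5,6)B 2/2 ✓
(6,2)A 0/1 ✗
(6,4)B 1/1 ✓
(6,7)B 1/1 ✓
(7,2)B 0/1 ✗
(7,4)B 1/2 ✓
(7,5)A 0/1 ✗
(7,7)B 1/1 ✓

(3,7), (4,7), (5,1), (6,2), (7,2), (7,5)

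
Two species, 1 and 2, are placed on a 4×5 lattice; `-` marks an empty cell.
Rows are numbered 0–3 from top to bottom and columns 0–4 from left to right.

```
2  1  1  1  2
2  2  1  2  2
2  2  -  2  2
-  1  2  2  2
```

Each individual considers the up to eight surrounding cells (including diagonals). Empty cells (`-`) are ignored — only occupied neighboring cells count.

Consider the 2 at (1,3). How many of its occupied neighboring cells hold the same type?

4

Occupied neighbors of (1,3): (0,2)=1, (0,3)=1, (0,4)=2, (1,2)=1, (1,4)=2, (2,3)=2, (2,4)=2.
Same type (2): 4 of 7.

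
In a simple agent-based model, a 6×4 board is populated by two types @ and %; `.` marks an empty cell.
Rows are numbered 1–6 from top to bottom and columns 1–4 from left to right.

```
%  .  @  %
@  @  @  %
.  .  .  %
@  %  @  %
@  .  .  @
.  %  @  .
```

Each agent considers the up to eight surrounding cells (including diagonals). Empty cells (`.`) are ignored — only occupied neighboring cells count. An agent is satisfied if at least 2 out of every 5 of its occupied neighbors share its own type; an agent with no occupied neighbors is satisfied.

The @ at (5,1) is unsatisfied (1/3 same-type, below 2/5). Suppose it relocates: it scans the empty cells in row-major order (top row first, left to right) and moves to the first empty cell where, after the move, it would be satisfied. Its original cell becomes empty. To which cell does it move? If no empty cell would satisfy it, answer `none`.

Vacating (5,1). Empty cells in order:
  (1,2): 4/5 same-type → satisfied — stop here.

(1,2)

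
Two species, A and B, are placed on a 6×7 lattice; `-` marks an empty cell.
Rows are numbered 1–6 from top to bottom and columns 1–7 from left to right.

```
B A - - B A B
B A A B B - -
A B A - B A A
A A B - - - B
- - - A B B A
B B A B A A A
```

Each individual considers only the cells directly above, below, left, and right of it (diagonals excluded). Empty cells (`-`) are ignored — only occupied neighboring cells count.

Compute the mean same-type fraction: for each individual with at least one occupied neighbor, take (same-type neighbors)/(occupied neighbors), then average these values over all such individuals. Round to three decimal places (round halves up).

0.403

Row 1: (1,1)B 1/2 · (1,2)A 1/2 · (1,5)B 1/2 · (1,6)A 0/2 · (1,7)B 0/1
Row 2: (2,1)B 1/3 · (2,2)A 2/4 · (2,3)A 2/3 · (2,4)B 1/2 · (2,5)B 3/3
Row 3: (3,1)A 1/3 · (3,2)B 0/4 · (3,3)A 1/3 · (3,5)B 1/2 · (3,6)A 1/2 · (3,7)A 1/2
Row 4: (4,1)A 2/2 · (4,2)A 1/3 · (4,3)B 0/2 · (4,7)B 0/2
Row 5: (5,4)A 0/2 · (5,5)B 1/3 · (5,6)B 1/3 · (5,7)A 1/3
Row 6: (6,1)B 1/1 · (6,2)B 1/2 · (6,3)A 0/2 · (6,4)B 0/3 · (6,5)A 1/3 · (6,6)A 2/3 · (6,7)A 2/2
Sum over 31 individuals: 1/2 + 1/2 + 1/2 + 0/2 + 0/1 + 1/3 + 2/4 + 2/3 + 1/2 + 3/3 + 1/3 + 0/4 + 1/3 + 1/2 + 1/2 + 1/2 + 2/2 + 1/3 + 0/2 + 0/2 + 0/2 + 1/3 + 1/3 + 1/3 + 1/1 + 1/2 + 0/2 + 0/3 + 1/3 + 2/3 + 2/2 = 25/2; mean = 25/2 ÷ 31 = 25/62 = 0.403225… → 0.403.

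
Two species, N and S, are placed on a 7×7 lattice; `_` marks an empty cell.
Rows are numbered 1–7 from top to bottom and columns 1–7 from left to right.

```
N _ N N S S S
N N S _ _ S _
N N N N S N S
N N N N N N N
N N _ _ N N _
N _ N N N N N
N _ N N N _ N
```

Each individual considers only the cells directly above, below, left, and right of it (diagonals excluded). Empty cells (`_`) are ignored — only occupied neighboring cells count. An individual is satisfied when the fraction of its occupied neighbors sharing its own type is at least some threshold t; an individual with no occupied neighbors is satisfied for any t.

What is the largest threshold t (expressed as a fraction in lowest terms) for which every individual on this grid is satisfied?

0/1

Row 1: (1,1)N 1/1 · (1,3)N 1/2 · (1,4)N 1/2 · (1,5)S 1/2 · (1,6)S 3/3 · (1,7)S 1/1
Row 2: (2,1)N 3/3 · (2,2)N 2/3 · (2,3)S 0/3 · (2,6)S 1/2
Row 3: (3,1)N 3/3 · (3,2)N 4/4 · (3,3)N 3/4 · (3,4)N 2/3 · (3,5)S 0/3 · (3,6)N 1/4 · (3,7)S 0/2
Row 4: (4,1)N 3/3 · (4,2)N 4/4 · (4,3)N 3/3 · (4,4)N 3/3 · (4,5)N 3/4 · (4,6)N 4/4 · (4,7)N 1/2
Row 5: (5,1)N 3/3 · (5,2)N 2/2 · (5,5)N 3/3 · (5,6)N 3/3
Row 6: (6,1)N 2/2 · (6,3)N 2/2 · (6,4)N 3/3 · (6,5)N 4/4 · (6,6)N 3/3 · (6,7)N 2/2
Row 7: (7,1)N 1/1 · (7,3)N 2/2 · (7,4)N 3/3 · (7,5)N 2/2 · (7,7)N 1/1
The smallest same-type fraction is 0/3 at (2,3), which reduces to 0/1. Any threshold above that leaves this individual unsatisfied.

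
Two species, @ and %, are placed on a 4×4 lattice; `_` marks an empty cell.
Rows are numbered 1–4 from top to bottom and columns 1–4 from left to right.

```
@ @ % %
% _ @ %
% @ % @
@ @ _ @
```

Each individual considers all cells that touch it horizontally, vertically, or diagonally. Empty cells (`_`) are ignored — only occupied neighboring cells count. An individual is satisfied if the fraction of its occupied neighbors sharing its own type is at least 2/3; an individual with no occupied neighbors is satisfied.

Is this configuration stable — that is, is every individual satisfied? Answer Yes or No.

No

Row 1: (1,1)@ 1/2 ✗ · (1,2)@ 2/4 ✗ · (1,3)% 2/4 ✗ · (1,4)% 2/3 ✓
Row 2: (2,1)% 1/4 ✗ · (2,3)@ 3/7 ✗ · (2,4)% 3/5 ✗
Row 3: (3,1)% 1/4 ✗ · (3,2)@ 3/6 ✗ · (3,3)% 1/6 ✗ · (3,4)@ 2/4 ✗
Row 4: (4,1)@ 2/3 ✓ · (4,2)@ 2/4 ✗ · (4,4)@ 1/2 ✗
For instance (1,1) has only 1/2 same-type neighbors, below 2/3.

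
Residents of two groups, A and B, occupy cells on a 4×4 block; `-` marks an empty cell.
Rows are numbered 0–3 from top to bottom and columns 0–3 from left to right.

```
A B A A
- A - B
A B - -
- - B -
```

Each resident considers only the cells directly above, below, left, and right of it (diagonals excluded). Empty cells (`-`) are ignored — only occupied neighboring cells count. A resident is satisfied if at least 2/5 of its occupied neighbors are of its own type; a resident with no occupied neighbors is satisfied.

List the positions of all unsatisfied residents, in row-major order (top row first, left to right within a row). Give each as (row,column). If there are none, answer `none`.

Row 0: (0,0)A 0/1 unhappy · (0,1)B 0/3 unhappy · (0,2)A 1/2 ok · (0,3)A 1/2 ok
Row 1: (1,1)A 0/2 unhappy · (1,3)B 0/1 unhappy
Row 2: (2,0)A 0/1 unhappy · (2,1)B 0/2 unhappy
Row 3: (3,2)B 0/0 ok

(0,0), (0,1), (1,1), (1,3), (2,0), (2,1)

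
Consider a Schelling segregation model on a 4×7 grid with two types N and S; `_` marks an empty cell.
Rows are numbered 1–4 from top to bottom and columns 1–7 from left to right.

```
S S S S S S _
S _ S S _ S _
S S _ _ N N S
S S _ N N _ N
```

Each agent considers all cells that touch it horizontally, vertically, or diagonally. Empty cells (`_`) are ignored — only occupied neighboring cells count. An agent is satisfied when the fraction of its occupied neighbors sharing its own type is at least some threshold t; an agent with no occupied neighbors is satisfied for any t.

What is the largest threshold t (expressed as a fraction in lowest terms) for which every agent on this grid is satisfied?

(1,1)S 2/2
(1,2)S 4/4
(1,3)S 4/4
(1,4)S 4/4
(1,5)S 4/4
(1,6)S 2/2
(2,1)S 4/4
(2,3)S 5/5
(2,4)S 4/5
(2,6)S 3/5
(3,1)S 4/4
(3,2)S 5/5
(3,5)N 3/5
(3,6)N 3/5
(3,7)S 1/3
(4,1)S 3/3
(4,2)S 3/3
(4,4)N 2/2
(4,5)N 3/3
(4,7)N 1/2
The smallest same-type fraction is 1/3 at (3,7), which reduces to 1/3. Any threshold above that leaves this agent unsatisfied.

1/3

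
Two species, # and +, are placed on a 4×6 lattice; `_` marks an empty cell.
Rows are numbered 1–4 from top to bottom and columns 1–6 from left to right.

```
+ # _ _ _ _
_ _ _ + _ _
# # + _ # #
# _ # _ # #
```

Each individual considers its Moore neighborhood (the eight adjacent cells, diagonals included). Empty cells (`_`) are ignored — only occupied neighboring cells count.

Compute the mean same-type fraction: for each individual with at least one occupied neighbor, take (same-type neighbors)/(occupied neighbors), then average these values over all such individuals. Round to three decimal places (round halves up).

0.653

(1,1)+ 0/1
(1,2)# 0/1
(2,4)+ 1/2
(3,1)# 2/2
(3,2)# 3/4
(3,3)+ 1/3
(3,5)# 3/4
(3,6)# 3/3
(4,1)# 2/2
(4,3)# 1/2
(4,5)# 3/3
(4,6)# 3/3
Sum over 12 individuals: 0/1 + 0/1 + 1/2 + 2/2 + 3/4 + 1/3 + 3/4 + 3/3 + 2/2 + 1/2 + 3/3 + 3/3 = 47/6; mean = 47/6 ÷ 12 = 47/72 = 0.652777… → 0.653.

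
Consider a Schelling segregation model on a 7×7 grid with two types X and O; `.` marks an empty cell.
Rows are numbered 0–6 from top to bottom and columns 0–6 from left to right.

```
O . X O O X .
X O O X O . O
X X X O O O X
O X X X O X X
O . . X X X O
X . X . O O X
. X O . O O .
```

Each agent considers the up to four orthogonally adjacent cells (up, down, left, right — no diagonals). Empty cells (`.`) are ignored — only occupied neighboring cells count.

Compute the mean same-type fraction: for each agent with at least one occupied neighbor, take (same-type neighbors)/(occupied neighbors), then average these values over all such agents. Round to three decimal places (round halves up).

Row 0: (0,0)O 0/1 · (0,2)X 0/2 · (0,3)O 1/3 · (0,4)O 2/3 · (0,5)X 0/1
Row 1: (1,0)X 1/3 · (1,1)O 1/3 · (1,2)O 1/4 · (1,3)X 0/4 · (1,4)O 2/3 · (1,6)O 0/1
Row 2: (2,0)X 2/3 · (2,1)X 3/4 · (2,2)X 2/4 · (2,3)O 1/4 · (2,4)O 4/4 · (2,5)O 1/3 · (2,6)X 1/3
Row 3: (3,0)O 1/3 · (3,1)X 2/3 · (3,2)X 3/3 · (3,3)X 2/4 · (3,4)O 1/4 · (3,5)X 2/4 · (3,6)X 2/3
Row 4: (4,0)O 1/2 · (4,3)X 2/2 · (4,4)X 2/4 · (4,5)X 2/4 · (4,6)O 0/3
Row 5: (5,0)X 0/1 · (5,2)X 0/1 · (5,4)O 2/3 · (5,5)O 2/4 · (5,6)X 0/2
Row 6: (6,1)X 0/1 · (6,2)O 0/2 · (6,4)O 2/2 · (6,5)O 2/2
Sum over 39 agents: 0/1 + 0/2 + 1/3 + 2/3 + 0/1 + 1/3 + 1/3 + 1/4 + 0/4 + 2/3 + 0/1 + 2/3 + 3/4 + 2/4 + 1/4 + 4/4 + 1/3 + 1/3 + 1/3 + 2/3 + 3/3 + 2/4 + 1/4 + 2/4 + 2/3 + 1/2 + 2/2 + 2/4 + 2/4 + 0/3 + 0/1 + 0/1 + 2/3 + 2/4 + 0/2 + 0/1 + 0/2 + 2/2 + 2/2 = 16; mean = 16 ÷ 39 = 16/39 = 0.410256… → 0.410.

0.410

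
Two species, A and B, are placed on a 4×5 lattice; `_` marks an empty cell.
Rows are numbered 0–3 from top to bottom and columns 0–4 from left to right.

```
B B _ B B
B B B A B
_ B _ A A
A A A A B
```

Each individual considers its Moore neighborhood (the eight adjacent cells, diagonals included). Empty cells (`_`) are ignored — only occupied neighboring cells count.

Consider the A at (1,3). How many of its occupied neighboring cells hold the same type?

Occupied neighbors of (1,3): (0,3)=B, (0,4)=B, (1,2)=B, (1,4)=B, (2,3)=A, (2,4)=A.
Same type (A): 2 of 6.

2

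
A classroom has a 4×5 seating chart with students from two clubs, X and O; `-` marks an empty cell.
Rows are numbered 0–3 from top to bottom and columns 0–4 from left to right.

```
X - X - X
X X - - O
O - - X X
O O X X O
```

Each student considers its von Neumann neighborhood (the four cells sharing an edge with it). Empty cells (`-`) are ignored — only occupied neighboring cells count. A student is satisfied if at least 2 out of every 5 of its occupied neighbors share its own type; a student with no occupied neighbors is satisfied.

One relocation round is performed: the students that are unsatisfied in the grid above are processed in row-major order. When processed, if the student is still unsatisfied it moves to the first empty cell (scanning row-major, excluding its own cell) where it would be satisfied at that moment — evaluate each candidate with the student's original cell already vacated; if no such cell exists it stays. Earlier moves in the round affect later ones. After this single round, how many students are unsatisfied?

0

Initially unsatisfied (in order): (0,4), (1,4), (2,4), (3,4).
  (0,4) → (0,1).
  (1,4) → (0,4).
  (2,4): now satisfied by earlier moves; stays.
  (3,4) → (0,3).
Resulting grid:
X X X O O
X X - - -
O - - X X
O O X X -
All satisfied now.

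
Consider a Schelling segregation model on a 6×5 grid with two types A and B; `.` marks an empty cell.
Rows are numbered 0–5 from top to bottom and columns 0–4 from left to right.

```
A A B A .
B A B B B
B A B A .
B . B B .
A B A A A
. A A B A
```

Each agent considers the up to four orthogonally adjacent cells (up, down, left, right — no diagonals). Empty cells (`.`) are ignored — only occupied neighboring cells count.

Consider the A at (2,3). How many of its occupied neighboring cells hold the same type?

0

Occupied neighbors of (2,3): (1,3)=B, (3,3)=B, (2,2)=B.
Same type (A): 0 of 3.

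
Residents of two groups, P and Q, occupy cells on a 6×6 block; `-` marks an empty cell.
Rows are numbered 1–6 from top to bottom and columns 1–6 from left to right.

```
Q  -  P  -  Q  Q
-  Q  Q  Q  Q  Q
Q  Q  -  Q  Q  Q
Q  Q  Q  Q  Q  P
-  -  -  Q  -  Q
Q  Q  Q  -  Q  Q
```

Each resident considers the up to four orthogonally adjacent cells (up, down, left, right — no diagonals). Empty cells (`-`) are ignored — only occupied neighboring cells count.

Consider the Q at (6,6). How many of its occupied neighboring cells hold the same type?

Occupied neighbors of (6,6): (5,6)=Q, (6,5)=Q.
Same type (Q): 2 of 2.

2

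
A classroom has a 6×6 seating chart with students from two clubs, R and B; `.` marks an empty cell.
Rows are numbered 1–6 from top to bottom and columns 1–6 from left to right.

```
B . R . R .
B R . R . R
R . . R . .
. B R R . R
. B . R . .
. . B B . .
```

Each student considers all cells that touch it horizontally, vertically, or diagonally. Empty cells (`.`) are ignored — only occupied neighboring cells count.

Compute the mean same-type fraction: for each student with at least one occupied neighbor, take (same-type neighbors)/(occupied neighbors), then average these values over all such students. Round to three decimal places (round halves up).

(1,1)B 1/2
(1,3)R 2/2
(1,5)R 2/2
(2,1)B 1/3
(2,2)R 2/4
(2,4)R 3/3
(2,6)R 1/1
(3,1)R 1/3
(3,4)R 3/3
(4,2)B 1/3
(4,3)R 3/5
(4,4)R 3/3
(4,6)R — no occupied neighbors
(5,2)B 2/3
(5,4)R 2/4
(6,3)B 2/3
(6,4)B 1/2
Sum over 16 students: 1/2 + 2/2 + 2/2 + 1/3 + 2/4 + 3/3 + 1/1 + 1/3 + 3/3 + 1/3 + 3/5 + 3/3 + 2/3 + 2/4 + 2/3 + 1/2 = 164/15; mean = 164/15 ÷ 16 = 41/60 = 0.683333… → 0.683.

0.683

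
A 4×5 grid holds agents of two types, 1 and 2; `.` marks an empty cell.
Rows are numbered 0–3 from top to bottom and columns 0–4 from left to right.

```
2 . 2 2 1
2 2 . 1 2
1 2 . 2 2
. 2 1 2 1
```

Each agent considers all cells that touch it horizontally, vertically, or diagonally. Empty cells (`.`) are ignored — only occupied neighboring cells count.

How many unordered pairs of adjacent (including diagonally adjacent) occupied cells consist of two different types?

18

Scan each occupied cell's neighbors to the right and below (and the two forward diagonals) so each pair is counted once.
From row 0: 4 unlike of 10 pairs (running 4/10).
From row 1: 5 unlike of 10 pairs (running 9/20).
From row 2: 6 unlike of 10 pairs (running 15/30).
From row 3: 3 unlike of 3 pairs (running 18/33).
Total adjacent occupied pairs: 33; unlike-type pairs: 18.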